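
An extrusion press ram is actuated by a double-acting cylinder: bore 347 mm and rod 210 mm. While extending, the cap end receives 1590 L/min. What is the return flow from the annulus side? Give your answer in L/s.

Cap-side area A_cap = π/4 × (347 mm)² = 94570 mm^2
Rod-side annular area A_ann = π/4 × (347² − 210²) = 59930 mm^2
Piston speed v = Q_in/A_cap; rod-end outflow Q_out = v × A_ann = Q_in × A_ann/A_cap.

Q_out ≈ 16.8 L/s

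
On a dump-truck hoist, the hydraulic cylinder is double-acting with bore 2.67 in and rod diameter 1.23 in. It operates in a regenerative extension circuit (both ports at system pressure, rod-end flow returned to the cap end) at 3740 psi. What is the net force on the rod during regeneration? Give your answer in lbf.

F ≈ 4440 lbf

With equal pressure on both faces, forces on the annular region cancel; the net push is pressure × rod cross-section.
Rod cross-section A_rod = π/4 × (1.23 in)² = 1.188 in^2
F = P × A_rod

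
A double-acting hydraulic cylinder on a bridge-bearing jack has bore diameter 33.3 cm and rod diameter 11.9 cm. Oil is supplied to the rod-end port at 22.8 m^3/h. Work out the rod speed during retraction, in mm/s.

v ≈ 83.4 mm/s

Rod-side annular area A_ann = π/4 × (33.3² − 11.9²) = 759.7 cm^2
Flow into the rod-end port fills the annular volume.
v = Q / A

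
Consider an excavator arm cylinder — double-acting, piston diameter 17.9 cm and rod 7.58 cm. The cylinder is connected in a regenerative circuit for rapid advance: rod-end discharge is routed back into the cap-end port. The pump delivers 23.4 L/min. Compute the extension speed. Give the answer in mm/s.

In regeneration the rod-end outflow joins the pump flow into the cap end, so the net volume the pump must supply per unit advance equals the rod cross-section area.
Rod cross-section A_rod = π/4 × (7.58 cm)² = 45.13 cm^2
v = Q_pump / A_rod

v ≈ 86.4 mm/s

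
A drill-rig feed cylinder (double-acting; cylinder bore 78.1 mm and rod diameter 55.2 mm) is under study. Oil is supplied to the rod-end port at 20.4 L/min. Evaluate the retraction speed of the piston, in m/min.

v ≈ 8.51 m/min

Rod-side annular area A_ann = π/4 × (78.1² − 55.2²) = 2397 mm^2
Flow into the rod-end port fills the annular volume.
v = Q / A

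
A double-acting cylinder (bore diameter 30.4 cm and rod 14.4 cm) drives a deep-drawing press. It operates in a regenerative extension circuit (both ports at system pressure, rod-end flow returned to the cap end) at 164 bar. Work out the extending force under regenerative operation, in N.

With equal pressure on both faces, forces on the annular region cancel; the net push is pressure × rod cross-section.
Rod cross-section A_rod = π/4 × (14.4 cm)² = 162.9 cm^2
F = P × A_rod

F ≈ 2.67e5 N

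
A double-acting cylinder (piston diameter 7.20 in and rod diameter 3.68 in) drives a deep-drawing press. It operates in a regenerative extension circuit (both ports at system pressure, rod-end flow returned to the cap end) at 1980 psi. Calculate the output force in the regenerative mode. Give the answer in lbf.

With equal pressure on both faces, forces on the annular region cancel; the net push is pressure × rod cross-section.
Rod cross-section A_rod = π/4 × (3.68 in)² = 10.64 in^2
F = P × A_rod

F ≈ 21100 lbf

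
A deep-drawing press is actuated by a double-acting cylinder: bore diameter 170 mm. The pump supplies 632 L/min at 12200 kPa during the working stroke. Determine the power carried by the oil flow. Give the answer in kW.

W ≈ 129 kW

Hydraulic power = P × Q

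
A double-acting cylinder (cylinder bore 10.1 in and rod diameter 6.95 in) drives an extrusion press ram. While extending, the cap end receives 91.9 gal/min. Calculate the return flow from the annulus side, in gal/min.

Cap-side area A_cap = π/4 × (10.1 in)² = 80.12 in^2
Rod-side annular area A_ann = π/4 × (10.1² − 6.95²) = 42.18 in^2
Piston speed v = Q_in/A_cap; rod-end outflow Q_out = v × A_ann = Q_in × A_ann/A_cap.

Q_out ≈ 48.4 gal/min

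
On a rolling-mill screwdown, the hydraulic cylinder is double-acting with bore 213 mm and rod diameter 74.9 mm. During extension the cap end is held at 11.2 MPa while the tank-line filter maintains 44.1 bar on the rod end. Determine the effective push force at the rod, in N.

Cap-side area A_cap = π/4 × (213 mm)² = 35630 mm^2
Rod-side annular area A_ann = π/4 × (213² − 74.9²) = 31230 mm^2
Net thrust = P_cap·A_cap − P_rod·A_ann = 3.991e5 N − 1.377e5 N

F ≈ 2.61e5 N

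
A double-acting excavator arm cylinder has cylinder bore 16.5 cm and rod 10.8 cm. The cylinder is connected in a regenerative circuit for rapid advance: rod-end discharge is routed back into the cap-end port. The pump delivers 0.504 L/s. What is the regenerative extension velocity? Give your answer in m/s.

In regeneration the rod-end outflow joins the pump flow into the cap end, so the net volume the pump must supply per unit advance equals the rod cross-section area.
Rod cross-section A_rod = π/4 × (10.8 cm)² = 91.61 cm^2
v = Q_pump / A_rod

v ≈ 0.0550 m/s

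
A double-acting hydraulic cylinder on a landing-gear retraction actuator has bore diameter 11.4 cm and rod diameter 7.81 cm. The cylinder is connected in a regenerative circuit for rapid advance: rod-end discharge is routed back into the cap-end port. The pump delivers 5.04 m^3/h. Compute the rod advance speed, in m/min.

In regeneration the rod-end outflow joins the pump flow into the cap end, so the net volume the pump must supply per unit advance equals the rod cross-section area.
Rod cross-section A_rod = π/4 × (7.81 cm)² = 47.91 cm^2
v = Q_pump / A_rod

v ≈ 17.5 m/min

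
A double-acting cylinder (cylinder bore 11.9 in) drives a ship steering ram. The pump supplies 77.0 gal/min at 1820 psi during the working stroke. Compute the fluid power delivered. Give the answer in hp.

Hydraulic power = P × Q

W ≈ 81.7 hp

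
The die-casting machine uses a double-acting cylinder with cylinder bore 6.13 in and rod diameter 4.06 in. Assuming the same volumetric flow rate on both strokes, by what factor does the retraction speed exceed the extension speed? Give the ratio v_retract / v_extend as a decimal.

v_ret/v_ext ≈ 1.78

Cap-side area A_cap = π/4 × (6.13 in)² = 29.51 in^2
Rod-side annular area A_ann = π/4 × (6.13² − 4.06²) = 16.57 in^2
For equal Q, v ∝ 1/A, so v_ret/v_ext = A_cap/A_ann.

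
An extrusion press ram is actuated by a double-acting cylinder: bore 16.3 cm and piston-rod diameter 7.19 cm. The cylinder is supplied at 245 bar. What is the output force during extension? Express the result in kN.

F ≈ 511 kN

Cap-side area A_cap = π/4 × (16.3 cm)² = 208.7 cm^2
F = P × A_cap = 245 bar × A_cap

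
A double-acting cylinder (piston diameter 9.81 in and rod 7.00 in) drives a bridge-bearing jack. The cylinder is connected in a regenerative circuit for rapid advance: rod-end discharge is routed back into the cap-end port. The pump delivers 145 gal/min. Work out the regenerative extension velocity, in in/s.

v ≈ 14.5 in/s

In regeneration the rod-end outflow joins the pump flow into the cap end, so the net volume the pump must supply per unit advance equals the rod cross-section area.
Rod cross-section A_rod = π/4 × (7.00 in)² = 38.48 in^2
v = Q_pump / A_rod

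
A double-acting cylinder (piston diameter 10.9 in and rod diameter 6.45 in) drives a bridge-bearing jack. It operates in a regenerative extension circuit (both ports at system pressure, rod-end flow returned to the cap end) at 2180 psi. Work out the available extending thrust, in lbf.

F ≈ 71200 lbf

With equal pressure on both faces, forces on the annular region cancel; the net push is pressure × rod cross-section.
Rod cross-section A_rod = π/4 × (6.45 in)² = 32.67 in^2
F = P × A_rod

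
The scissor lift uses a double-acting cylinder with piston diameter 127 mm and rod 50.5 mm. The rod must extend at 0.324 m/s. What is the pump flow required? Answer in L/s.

Q ≈ 4.10 L/s

Cap-side area A_cap = π/4 × (127 mm)² = 12670 mm^2
Q = A × v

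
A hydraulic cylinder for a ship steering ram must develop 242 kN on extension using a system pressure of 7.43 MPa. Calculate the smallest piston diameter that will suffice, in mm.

D ≈ 204 mm

Extension force acts on the full piston face: F = P × (π/4)D².
D = √(4F / (πP)) = √(4 × 242 kN / (π × 7.43 MPa))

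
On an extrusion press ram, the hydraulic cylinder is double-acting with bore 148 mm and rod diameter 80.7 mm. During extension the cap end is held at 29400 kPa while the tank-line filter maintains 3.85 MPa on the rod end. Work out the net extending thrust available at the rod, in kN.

F ≈ 459 kN

Cap-side area A_cap = π/4 × (148 mm)² = 17200 mm^2
Rod-side annular area A_ann = π/4 × (148² − 80.7²) = 12090 mm^2
Net thrust = P_cap·A_cap − P_rod·A_ann = 505.8 kN − 46.54 kN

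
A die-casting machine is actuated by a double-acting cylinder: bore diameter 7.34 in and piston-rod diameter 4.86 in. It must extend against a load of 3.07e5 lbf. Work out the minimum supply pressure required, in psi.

Cap-side area A_cap = π/4 × (7.34 in)² = 42.31 in^2
P = F / A = 3.07e5 lbf / A

P ≈ 7260 psi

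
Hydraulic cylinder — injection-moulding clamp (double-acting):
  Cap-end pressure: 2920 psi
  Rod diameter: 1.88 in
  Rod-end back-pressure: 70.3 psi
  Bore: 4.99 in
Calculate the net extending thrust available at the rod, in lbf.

Cap-side area A_cap = π/4 × (4.99 in)² = 19.56 in^2
Rod-side annular area A_ann = π/4 × (4.99² − 1.88²) = 16.78 in^2
Net thrust = P_cap·A_cap − P_rod·A_ann = 57100 lbf − 1180 lbf

F ≈ 55900 lbf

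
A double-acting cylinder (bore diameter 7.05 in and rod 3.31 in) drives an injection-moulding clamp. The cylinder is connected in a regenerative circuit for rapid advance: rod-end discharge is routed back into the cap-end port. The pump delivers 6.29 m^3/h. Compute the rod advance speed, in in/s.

In regeneration the rod-end outflow joins the pump flow into the cap end, so the net volume the pump must supply per unit advance equals the rod cross-section area.
Rod cross-section A_rod = π/4 × (3.31 in)² = 8.605 in^2
v = Q_pump / A_rod

v ≈ 12.4 in/s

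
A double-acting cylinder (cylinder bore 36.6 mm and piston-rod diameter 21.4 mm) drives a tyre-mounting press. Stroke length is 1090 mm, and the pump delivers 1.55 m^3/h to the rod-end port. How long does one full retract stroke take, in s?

t ≈ 1.75 s

Rod-side annular area A_ann = π/4 × (36.6² − 21.4²) = 692.4 mm^2
Swept volume V = A × L; t = V / Q = A·L / Q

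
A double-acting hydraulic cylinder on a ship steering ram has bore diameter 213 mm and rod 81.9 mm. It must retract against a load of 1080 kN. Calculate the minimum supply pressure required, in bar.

P ≈ 356 bar

Rod-side annular area A_ann = π/4 × (213² − 81.9²) = 30360 mm^2
Retraction: pressure acts on the annular area.
P = F / A = 1080 kN / A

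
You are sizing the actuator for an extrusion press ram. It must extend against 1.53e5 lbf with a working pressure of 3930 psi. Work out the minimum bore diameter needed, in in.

D ≈ 7.04 in

Extension force acts on the full piston face: F = P × (π/4)D².
D = √(4F / (πP)) = √(4 × 1.53e5 lbf / (π × 3930 psi))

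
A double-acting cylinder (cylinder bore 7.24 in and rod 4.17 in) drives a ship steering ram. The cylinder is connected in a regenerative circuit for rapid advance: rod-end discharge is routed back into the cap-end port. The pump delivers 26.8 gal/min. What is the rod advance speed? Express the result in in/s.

v ≈ 7.55 in/s

In regeneration the rod-end outflow joins the pump flow into the cap end, so the net volume the pump must supply per unit advance equals the rod cross-section area.
Rod cross-section A_rod = π/4 × (4.17 in)² = 13.66 in^2
v = Q_pump / A_rod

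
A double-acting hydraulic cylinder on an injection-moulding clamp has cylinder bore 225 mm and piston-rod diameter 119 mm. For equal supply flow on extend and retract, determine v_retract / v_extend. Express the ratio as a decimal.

Cap-side area A_cap = π/4 × (225 mm)² = 39760 mm^2
Rod-side annular area A_ann = π/4 × (225² − 119²) = 28640 mm^2
For equal Q, v ∝ 1/A, so v_ret/v_ext = A_cap/A_ann.

v_ret/v_ext ≈ 1.39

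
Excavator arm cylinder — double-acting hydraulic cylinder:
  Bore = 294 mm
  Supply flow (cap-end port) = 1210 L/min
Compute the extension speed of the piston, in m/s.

Cap-side area A_cap = π/4 × (294 mm)² = 67890 mm^2
v = Q / A

v ≈ 0.297 m/s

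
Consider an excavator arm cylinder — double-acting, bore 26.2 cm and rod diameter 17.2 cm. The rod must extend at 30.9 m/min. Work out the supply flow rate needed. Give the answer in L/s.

Cap-side area A_cap = π/4 × (26.2 cm)² = 539.1 cm^2
Q = A × v

Q ≈ 27.8 L/s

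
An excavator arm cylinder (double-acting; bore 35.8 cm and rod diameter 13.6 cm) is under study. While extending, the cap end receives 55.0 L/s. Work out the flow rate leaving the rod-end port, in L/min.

Cap-side area A_cap = π/4 × (35.8 cm)² = 1007 cm^2
Rod-side annular area A_ann = π/4 × (35.8² − 13.6²) = 861.3 cm^2
Piston speed v = Q_in/A_cap; rod-end outflow Q_out = v × A_ann = Q_in × A_ann/A_cap.

Q_out ≈ 2820 L/min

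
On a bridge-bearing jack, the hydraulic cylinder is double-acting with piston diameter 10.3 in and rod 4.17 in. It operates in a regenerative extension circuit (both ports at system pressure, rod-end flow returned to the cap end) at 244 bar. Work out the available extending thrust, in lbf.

F ≈ 48300 lbf

With equal pressure on both faces, forces on the annular region cancel; the net push is pressure × rod cross-section.
Rod cross-section A_rod = π/4 × (4.17 in)² = 13.66 in^2
F = P × A_rod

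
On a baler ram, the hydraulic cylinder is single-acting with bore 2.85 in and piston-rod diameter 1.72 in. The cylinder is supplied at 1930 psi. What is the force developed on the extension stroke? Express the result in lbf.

Cap-side area A_cap = π/4 × (2.85 in)² = 6.379 in^2
F = P × A_cap = 1930 psi × A_cap

F ≈ 12300 lbf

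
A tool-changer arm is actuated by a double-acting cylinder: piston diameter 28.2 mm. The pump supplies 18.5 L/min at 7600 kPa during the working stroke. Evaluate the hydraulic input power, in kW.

W ≈ 2.34 kW

Hydraulic power = P × Q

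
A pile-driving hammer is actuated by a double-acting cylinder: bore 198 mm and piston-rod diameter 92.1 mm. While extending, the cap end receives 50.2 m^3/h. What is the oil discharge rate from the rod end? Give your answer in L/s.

Q_out ≈ 10.9 L/s

Cap-side area A_cap = π/4 × (198 mm)² = 30790 mm^2
Rod-side annular area A_ann = π/4 × (198² − 92.1²) = 24130 mm^2
Piston speed v = Q_in/A_cap; rod-end outflow Q_out = v × A_ann = Q_in × A_ann/A_cap.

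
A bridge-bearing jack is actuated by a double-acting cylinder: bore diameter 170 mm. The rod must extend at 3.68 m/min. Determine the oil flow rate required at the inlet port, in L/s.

Q ≈ 1.39 L/s

Cap-side area A_cap = π/4 × (170 mm)² = 22700 mm^2
Q = A × v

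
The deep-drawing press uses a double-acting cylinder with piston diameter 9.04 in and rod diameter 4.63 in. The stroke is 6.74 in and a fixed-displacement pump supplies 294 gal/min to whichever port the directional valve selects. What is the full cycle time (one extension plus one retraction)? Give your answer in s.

t ≈ 0.664 s

Cap-side area A_cap = π/4 × (9.04 in)² = 64.18 in^2
Rod-side annular area A_ann = π/4 × (9.04² − 4.63²) = 47.35 in^2
t_ext = A_cap·L/Q = 0.3822 s
t_ret = A_ann·L/Q = 0.2819 s
t_cycle = t_ext + t_ret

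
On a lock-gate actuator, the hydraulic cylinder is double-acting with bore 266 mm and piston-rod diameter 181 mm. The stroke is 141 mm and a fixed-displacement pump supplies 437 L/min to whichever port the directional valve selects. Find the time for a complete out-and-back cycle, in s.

Cap-side area A_cap = π/4 × (266 mm)² = 55570 mm^2
Rod-side annular area A_ann = π/4 × (266² − 181²) = 29840 mm^2
t_ext = A_cap·L/Q = 1.076 s
t_ret = A_ann·L/Q = 0.5777 s
t_cycle = t_ext + t_ret

t ≈ 1.65 s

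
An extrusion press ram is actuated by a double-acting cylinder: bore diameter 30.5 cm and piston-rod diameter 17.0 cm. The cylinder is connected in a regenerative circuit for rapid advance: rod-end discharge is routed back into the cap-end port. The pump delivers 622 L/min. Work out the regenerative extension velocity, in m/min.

In regeneration the rod-end outflow joins the pump flow into the cap end, so the net volume the pump must supply per unit advance equals the rod cross-section area.
Rod cross-section A_rod = π/4 × (17.0 cm)² = 227.0 cm^2
v = Q_pump / A_rod

v ≈ 27.4 m/min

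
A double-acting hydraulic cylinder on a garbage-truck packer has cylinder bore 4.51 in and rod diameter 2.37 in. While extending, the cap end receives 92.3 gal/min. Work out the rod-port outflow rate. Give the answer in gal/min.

Cap-side area A_cap = π/4 × (4.51 in)² = 15.98 in^2
Rod-side annular area A_ann = π/4 × (4.51² − 2.37²) = 11.56 in^2
Piston speed v = Q_in/A_cap; rod-end outflow Q_out = v × A_ann = Q_in × A_ann/A_cap.

Q_out ≈ 66.8 gal/min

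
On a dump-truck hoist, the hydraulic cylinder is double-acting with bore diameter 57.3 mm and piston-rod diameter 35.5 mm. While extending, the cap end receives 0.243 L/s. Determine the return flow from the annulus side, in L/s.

Q_out ≈ 0.150 L/s

Cap-side area A_cap = π/4 × (57.3 mm)² = 2579 mm^2
Rod-side annular area A_ann = π/4 × (57.3² − 35.5²) = 1589 mm^2
Piston speed v = Q_in/A_cap; rod-end outflow Q_out = v × A_ann = Q_in × A_ann/A_cap.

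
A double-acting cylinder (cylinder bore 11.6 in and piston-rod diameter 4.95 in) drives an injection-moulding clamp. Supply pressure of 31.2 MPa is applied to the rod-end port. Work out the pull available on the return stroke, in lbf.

F ≈ 3.91e5 lbf

Rod-side annular area A_ann = π/4 × (11.6² − 4.95²) = 86.44 in^2
On retraction the pressure acts on the annular area (bore minus rod).
F = P × A_ann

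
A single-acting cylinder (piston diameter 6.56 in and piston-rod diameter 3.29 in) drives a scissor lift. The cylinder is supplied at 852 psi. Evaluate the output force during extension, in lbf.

F ≈ 28800 lbf

Cap-side area A_cap = π/4 × (6.56 in)² = 33.80 in^2
F = P × A_cap = 852 psi × A_cap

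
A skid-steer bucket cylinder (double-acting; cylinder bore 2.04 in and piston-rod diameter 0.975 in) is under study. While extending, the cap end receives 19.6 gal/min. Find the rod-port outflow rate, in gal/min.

Q_out ≈ 15.1 gal/min

Cap-side area A_cap = π/4 × (2.04 in)² = 3.269 in^2
Rod-side annular area A_ann = π/4 × (2.04² − 0.975²) = 2.522 in^2
Piston speed v = Q_in/A_cap; rod-end outflow Q_out = v × A_ann = Q_in × A_ann/A_cap.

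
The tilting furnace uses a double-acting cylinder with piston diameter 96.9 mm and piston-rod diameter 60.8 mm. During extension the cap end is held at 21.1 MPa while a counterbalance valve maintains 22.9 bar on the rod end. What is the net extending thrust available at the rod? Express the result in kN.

F ≈ 145 kN

Cap-side area A_cap = π/4 × (96.9 mm)² = 7375 mm^2
Rod-side annular area A_ann = π/4 × (96.9² − 60.8²) = 4471 mm^2
Net thrust = P_cap·A_cap − P_rod·A_ann = 155.6 kN − 10.24 kN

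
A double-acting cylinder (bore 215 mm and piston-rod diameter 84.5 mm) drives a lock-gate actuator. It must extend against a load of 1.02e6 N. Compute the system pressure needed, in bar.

Cap-side area A_cap = π/4 × (215 mm)² = 36310 mm^2
P = F / A = 1.02e6 N / A

P ≈ 281 bar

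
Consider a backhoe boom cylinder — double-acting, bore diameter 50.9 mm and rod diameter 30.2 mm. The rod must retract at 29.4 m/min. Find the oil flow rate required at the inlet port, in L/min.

Rod-side annular area A_ann = π/4 × (50.9² − 30.2²) = 1319 mm^2
Q = A × v

Q ≈ 38.8 L/min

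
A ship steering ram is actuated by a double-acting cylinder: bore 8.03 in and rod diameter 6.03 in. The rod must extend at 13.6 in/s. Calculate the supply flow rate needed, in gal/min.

Cap-side area A_cap = π/4 × (8.03 in)² = 50.64 in^2
Q = A × v

Q ≈ 179 gal/min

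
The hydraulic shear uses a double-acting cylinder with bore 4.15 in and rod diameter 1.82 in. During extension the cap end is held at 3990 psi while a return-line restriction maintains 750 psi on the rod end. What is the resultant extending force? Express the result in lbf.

Cap-side area A_cap = π/4 × (4.15 in)² = 13.53 in^2
Rod-side annular area A_ann = π/4 × (4.15² − 1.82²) = 10.92 in^2
Net thrust = P_cap·A_cap − P_rod·A_ann = 53970 lbf − 8194 lbf

F ≈ 45800 lbf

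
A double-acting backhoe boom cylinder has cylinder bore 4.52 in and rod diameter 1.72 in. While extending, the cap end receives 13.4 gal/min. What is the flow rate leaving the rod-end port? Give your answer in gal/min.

Cap-side area A_cap = π/4 × (4.52 in)² = 16.05 in^2
Rod-side annular area A_ann = π/4 × (4.52² − 1.72²) = 13.72 in^2
Piston speed v = Q_in/A_cap; rod-end outflow Q_out = v × A_ann = Q_in × A_ann/A_cap.

Q_out ≈ 11.5 gal/min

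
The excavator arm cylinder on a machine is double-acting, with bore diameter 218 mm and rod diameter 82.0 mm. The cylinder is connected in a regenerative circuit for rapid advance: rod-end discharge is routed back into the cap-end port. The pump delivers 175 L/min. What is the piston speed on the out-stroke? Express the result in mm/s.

In regeneration the rod-end outflow joins the pump flow into the cap end, so the net volume the pump must supply per unit advance equals the rod cross-section area.
Rod cross-section A_rod = π/4 × (82.0 mm)² = 5281 mm^2
v = Q_pump / A_rod

v ≈ 552 mm/s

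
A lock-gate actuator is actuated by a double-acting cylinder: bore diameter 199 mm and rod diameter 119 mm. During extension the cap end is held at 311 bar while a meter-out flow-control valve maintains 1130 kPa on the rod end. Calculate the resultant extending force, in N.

Cap-side area A_cap = π/4 × (199 mm)² = 31100 mm^2
Rod-side annular area A_ann = π/4 × (199² − 119²) = 19980 mm^2
Net thrust = P_cap·A_cap − P_rod·A_ann = 9.673e5 N − 22580 N

F ≈ 9.45e5 N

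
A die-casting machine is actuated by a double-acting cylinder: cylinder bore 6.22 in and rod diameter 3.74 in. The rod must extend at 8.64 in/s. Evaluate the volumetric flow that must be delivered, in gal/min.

Cap-side area A_cap = π/4 × (6.22 in)² = 30.39 in^2
Q = A × v

Q ≈ 68.2 gal/min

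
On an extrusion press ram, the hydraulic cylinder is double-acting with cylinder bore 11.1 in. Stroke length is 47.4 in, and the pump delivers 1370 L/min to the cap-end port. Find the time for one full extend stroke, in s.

Cap-side area A_cap = π/4 × (11.1 in)² = 96.77 in^2
Swept volume V = A × L; t = V / Q = A·L / Q

t ≈ 3.29 s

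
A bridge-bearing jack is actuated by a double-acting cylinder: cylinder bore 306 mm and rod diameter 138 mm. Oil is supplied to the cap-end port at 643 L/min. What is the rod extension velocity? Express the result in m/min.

v ≈ 8.74 m/min

Cap-side area A_cap = π/4 × (306 mm)² = 73540 mm^2
v = Q / A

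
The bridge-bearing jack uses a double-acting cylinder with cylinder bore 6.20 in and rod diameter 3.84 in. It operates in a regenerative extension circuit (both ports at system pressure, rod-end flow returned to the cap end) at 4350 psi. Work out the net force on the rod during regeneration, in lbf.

With equal pressure on both faces, forces on the annular region cancel; the net push is pressure × rod cross-section.
Rod cross-section A_rod = π/4 × (3.84 in)² = 11.58 in^2
F = P × A_rod

F ≈ 50400 lbf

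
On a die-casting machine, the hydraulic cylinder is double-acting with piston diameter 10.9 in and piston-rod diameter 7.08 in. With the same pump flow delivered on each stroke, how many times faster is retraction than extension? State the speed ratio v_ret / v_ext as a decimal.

Cap-side area A_cap = π/4 × (10.9 in)² = 93.31 in^2
Rod-side annular area A_ann = π/4 × (10.9² − 7.08²) = 53.94 in^2
For equal Q, v ∝ 1/A, so v_ret/v_ext = A_cap/A_ann.

v_ret/v_ext ≈ 1.73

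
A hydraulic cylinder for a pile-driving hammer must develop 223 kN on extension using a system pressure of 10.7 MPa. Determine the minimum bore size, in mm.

Extension force acts on the full piston face: F = P × (π/4)D².
D = √(4F / (πP)) = √(4 × 223 kN / (π × 10.7 MPa))

D ≈ 163 mm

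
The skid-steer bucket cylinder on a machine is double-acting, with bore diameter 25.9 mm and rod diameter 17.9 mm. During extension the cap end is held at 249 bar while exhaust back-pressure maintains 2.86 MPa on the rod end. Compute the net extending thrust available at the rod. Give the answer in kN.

F ≈ 12.3 kN

Cap-side area A_cap = π/4 × (25.9 mm)² = 526.9 mm^2
Rod-side annular area A_ann = π/4 × (25.9² − 17.9²) = 275.2 mm^2
Net thrust = P_cap·A_cap − P_rod·A_ann = 13.12 kN − 0.7871 kN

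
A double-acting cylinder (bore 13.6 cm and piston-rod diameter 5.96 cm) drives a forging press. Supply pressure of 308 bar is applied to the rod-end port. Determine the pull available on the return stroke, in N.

F ≈ 3.61e5 N

Rod-side annular area A_ann = π/4 × (13.6² − 5.96²) = 117.4 cm^2
On retraction the pressure acts on the annular area (bore minus rod).
F = P × A_ann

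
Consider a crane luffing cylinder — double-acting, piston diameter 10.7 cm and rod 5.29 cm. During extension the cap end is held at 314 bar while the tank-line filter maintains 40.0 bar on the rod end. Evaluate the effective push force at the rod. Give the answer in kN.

F ≈ 255 kN

Cap-side area A_cap = π/4 × (10.7 cm)² = 89.92 cm^2
Rod-side annular area A_ann = π/4 × (10.7² − 5.29²) = 67.94 cm^2
Net thrust = P_cap·A_cap − P_rod·A_ann = 282.3 kN − 27.18 kN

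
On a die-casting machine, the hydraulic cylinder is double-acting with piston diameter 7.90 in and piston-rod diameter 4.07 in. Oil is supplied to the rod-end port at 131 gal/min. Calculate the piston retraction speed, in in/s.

Rod-side annular area A_ann = π/4 × (7.90² − 4.07²) = 36.01 in^2
Flow into the rod-end port fills the annular volume.
v = Q / A

v ≈ 14.0 in/s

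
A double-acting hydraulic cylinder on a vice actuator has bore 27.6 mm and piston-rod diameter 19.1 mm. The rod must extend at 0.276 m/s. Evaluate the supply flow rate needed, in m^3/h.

Q ≈ 0.594 m^3/h

Cap-side area A_cap = π/4 × (27.6 mm)² = 598.3 mm^2
Q = A × v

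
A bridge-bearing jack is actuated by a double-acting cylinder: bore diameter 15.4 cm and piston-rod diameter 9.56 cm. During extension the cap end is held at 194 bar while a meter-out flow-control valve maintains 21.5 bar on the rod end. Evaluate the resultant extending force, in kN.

F ≈ 337 kN

Cap-side area A_cap = π/4 × (15.4 cm)² = 186.3 cm^2
Rod-side annular area A_ann = π/4 × (15.4² − 9.56²) = 114.5 cm^2
Net thrust = P_cap·A_cap − P_rod·A_ann = 361.4 kN − 24.61 kN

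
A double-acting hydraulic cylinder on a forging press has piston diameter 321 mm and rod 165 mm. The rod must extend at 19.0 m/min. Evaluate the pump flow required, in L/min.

Q ≈ 1540 L/min

Cap-side area A_cap = π/4 × (321 mm)² = 80930 mm^2
Q = A × v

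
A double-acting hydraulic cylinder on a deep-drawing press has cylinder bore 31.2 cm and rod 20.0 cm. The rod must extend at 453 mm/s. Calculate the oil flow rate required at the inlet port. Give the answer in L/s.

Q ≈ 34.6 L/s

Cap-side area A_cap = π/4 × (31.2 cm)² = 764.5 cm^2
Q = A × v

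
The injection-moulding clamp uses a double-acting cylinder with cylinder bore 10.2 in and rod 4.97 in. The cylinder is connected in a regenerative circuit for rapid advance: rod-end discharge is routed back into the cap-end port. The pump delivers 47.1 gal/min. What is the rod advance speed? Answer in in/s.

In regeneration the rod-end outflow joins the pump flow into the cap end, so the net volume the pump must supply per unit advance equals the rod cross-section area.
Rod cross-section A_rod = π/4 × (4.97 in)² = 19.40 in^2
v = Q_pump / A_rod

v ≈ 9.35 in/s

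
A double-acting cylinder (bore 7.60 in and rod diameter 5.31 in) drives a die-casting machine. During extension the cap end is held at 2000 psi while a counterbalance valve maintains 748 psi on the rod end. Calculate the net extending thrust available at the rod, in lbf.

Cap-side area A_cap = π/4 × (7.60 in)² = 45.36 in^2
Rod-side annular area A_ann = π/4 × (7.60² − 5.31²) = 23.22 in^2
Net thrust = P_cap·A_cap − P_rod·A_ann = 90730 lbf − 17370 lbf

F ≈ 73400 lbf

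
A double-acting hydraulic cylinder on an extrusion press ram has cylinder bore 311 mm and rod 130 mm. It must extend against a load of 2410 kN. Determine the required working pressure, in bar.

Cap-side area A_cap = π/4 × (311 mm)² = 75960 mm^2
P = F / A = 2410 kN / A

P ≈ 317 bar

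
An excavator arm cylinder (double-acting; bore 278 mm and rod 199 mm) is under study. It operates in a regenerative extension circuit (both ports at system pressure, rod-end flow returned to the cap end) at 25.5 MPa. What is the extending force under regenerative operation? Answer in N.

F ≈ 7.93e5 N

With equal pressure on both faces, forces on the annular region cancel; the net push is pressure × rod cross-section.
Rod cross-section A_rod = π/4 × (199 mm)² = 31100 mm^2
F = P × A_rod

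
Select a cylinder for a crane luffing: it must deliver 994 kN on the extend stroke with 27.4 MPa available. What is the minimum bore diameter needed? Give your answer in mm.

D ≈ 215 mm

Extension force acts on the full piston face: F = P × (π/4)D².
D = √(4F / (πP)) = √(4 × 994 kN / (π × 27.4 MPa))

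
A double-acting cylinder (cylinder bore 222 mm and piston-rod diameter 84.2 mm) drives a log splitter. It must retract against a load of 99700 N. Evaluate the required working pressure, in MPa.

Rod-side annular area A_ann = π/4 × (222² − 84.2²) = 33140 mm^2
Retraction: pressure acts on the annular area.
P = F / A = 99700 N / A

P ≈ 3.01 MPa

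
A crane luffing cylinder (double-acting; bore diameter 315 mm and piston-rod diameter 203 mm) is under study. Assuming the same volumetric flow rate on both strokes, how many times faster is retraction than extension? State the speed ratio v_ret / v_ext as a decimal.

Cap-side area A_cap = π/4 × (315 mm)² = 77930 mm^2
Rod-side annular area A_ann = π/4 × (315² − 203²) = 45570 mm^2
For equal Q, v ∝ 1/A, so v_ret/v_ext = A_cap/A_ann.

v_ret/v_ext ≈ 1.71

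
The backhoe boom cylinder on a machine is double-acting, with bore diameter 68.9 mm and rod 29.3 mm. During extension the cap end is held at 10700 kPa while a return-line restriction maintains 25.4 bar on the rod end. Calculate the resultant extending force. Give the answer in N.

F ≈ 32100 N

Cap-side area A_cap = π/4 × (68.9 mm)² = 3728 mm^2
Rod-side annular area A_ann = π/4 × (68.9² − 29.3²) = 3054 mm^2
Net thrust = P_cap·A_cap − P_rod·A_ann = 39890 N − 7758 N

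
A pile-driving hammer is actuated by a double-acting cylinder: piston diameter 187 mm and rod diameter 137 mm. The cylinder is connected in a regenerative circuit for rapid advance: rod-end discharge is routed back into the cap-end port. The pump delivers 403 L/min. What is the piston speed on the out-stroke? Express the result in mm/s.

In regeneration the rod-end outflow joins the pump flow into the cap end, so the net volume the pump must supply per unit advance equals the rod cross-section area.
Rod cross-section A_rod = π/4 × (137 mm)² = 14740 mm^2
v = Q_pump / A_rod

v ≈ 456 mm/s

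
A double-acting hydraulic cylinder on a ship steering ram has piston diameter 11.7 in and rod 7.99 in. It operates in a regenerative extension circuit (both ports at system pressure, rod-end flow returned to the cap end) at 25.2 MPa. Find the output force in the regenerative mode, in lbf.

F ≈ 1.83e5 lbf

With equal pressure on both faces, forces on the annular region cancel; the net push is pressure × rod cross-section.
Rod cross-section A_rod = π/4 × (7.99 in)² = 50.14 in^2
F = P × A_rod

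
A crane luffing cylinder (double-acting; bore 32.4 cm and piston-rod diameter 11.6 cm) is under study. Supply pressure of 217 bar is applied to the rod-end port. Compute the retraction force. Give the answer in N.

Rod-side annular area A_ann = π/4 × (32.4² − 11.6²) = 718.8 cm^2
On retraction the pressure acts on the annular area (bore minus rod).
F = P × A_ann

F ≈ 1.56e6 N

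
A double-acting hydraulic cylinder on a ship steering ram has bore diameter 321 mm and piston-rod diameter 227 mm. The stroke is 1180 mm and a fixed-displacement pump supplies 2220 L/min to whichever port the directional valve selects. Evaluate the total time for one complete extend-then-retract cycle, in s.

Cap-side area A_cap = π/4 × (321 mm)² = 80930 mm^2
Rod-side annular area A_ann = π/4 × (321² − 227²) = 40460 mm^2
t_ext = A_cap·L/Q = 2.581 s
t_ret = A_ann·L/Q = 1.290 s
t_cycle = t_ext + t_ret

t ≈ 3.87 s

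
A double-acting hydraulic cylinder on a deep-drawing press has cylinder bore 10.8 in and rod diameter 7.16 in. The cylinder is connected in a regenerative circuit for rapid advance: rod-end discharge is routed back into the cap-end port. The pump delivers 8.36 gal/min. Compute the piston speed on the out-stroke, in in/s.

In regeneration the rod-end outflow joins the pump flow into the cap end, so the net volume the pump must supply per unit advance equals the rod cross-section area.
Rod cross-section A_rod = π/4 × (7.16 in)² = 40.26 in^2
v = Q_pump / A_rod

v ≈ 0.799 in/s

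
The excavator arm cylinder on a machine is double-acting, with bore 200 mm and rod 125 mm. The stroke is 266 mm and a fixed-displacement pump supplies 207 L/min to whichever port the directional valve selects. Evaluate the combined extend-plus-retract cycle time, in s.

t ≈ 3.90 s

Cap-side area A_cap = π/4 × (200 mm)² = 31420 mm^2
Rod-side annular area A_ann = π/4 × (200² − 125²) = 19140 mm^2
t_ext = A_cap·L/Q = 2.422 s
t_ret = A_ann·L/Q = 1.476 s
t_cycle = t_ext + t_ret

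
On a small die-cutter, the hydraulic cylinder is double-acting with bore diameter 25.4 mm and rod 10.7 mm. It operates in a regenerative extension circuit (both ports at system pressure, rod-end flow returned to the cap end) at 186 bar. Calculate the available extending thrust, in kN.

With equal pressure on both faces, forces on the annular region cancel; the net push is pressure × rod cross-section.
Rod cross-section A_rod = π/4 × (10.7 mm)² = 89.92 mm^2
F = P × A_rod

F ≈ 1.67 kN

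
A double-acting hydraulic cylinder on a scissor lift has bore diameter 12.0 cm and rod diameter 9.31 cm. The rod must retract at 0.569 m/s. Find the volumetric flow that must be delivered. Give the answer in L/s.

Rod-side annular area A_ann = π/4 × (12.0² − 9.31²) = 45.02 cm^2
Q = A × v

Q ≈ 2.56 L/s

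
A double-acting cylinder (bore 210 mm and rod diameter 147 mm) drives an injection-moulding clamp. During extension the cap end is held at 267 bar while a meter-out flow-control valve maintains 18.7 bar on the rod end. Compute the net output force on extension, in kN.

F ≈ 892 kN

Cap-side area A_cap = π/4 × (210 mm)² = 34640 mm^2
Rod-side annular area A_ann = π/4 × (210² − 147²) = 17660 mm^2
Net thrust = P_cap·A_cap − P_rod·A_ann = 924.8 kN − 33.03 kN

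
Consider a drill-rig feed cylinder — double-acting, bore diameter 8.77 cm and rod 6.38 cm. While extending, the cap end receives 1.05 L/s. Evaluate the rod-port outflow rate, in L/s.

Q_out ≈ 0.494 L/s

Cap-side area A_cap = π/4 × (8.77 cm)² = 60.41 cm^2
Rod-side annular area A_ann = π/4 × (8.77² − 6.38²) = 28.44 cm^2
Piston speed v = Q_in/A_cap; rod-end outflow Q_out = v × A_ann = Q_in × A_ann/A_cap.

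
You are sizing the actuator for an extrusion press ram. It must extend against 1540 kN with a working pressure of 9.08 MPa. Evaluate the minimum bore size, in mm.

Extension force acts on the full piston face: F = P × (π/4)D².
D = √(4F / (πP)) = √(4 × 1540 kN / (π × 9.08 MPa))

D ≈ 465 mm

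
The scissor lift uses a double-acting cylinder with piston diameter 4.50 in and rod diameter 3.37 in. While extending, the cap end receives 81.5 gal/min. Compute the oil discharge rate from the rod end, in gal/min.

Cap-side area A_cap = π/4 × (4.50 in)² = 15.90 in^2
Rod-side annular area A_ann = π/4 × (4.50² − 3.37²) = 6.985 in^2
Piston speed v = Q_in/A_cap; rod-end outflow Q_out = v × A_ann = Q_in × A_ann/A_cap.

Q_out ≈ 35.8 gal/min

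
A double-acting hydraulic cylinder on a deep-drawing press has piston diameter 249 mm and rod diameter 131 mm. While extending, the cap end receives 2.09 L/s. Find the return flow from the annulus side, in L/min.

Cap-side area A_cap = π/4 × (249 mm)² = 48700 mm^2
Rod-side annular area A_ann = π/4 × (249² − 131²) = 35220 mm^2
Piston speed v = Q_in/A_cap; rod-end outflow Q_out = v × A_ann = Q_in × A_ann/A_cap.

Q_out ≈ 90.7 L/min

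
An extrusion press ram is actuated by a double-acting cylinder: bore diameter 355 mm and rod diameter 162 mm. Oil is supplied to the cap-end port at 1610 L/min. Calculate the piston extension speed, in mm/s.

Cap-side area A_cap = π/4 × (355 mm)² = 98980 mm^2
v = Q / A

v ≈ 271 mm/s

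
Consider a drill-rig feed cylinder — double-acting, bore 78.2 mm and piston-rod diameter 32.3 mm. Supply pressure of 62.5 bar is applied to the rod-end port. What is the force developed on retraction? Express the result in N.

Rod-side annular area A_ann = π/4 × (78.2² − 32.3²) = 3984 mm^2
On retraction the pressure acts on the annular area (bore minus rod).
F = P × A_ann

F ≈ 24900 N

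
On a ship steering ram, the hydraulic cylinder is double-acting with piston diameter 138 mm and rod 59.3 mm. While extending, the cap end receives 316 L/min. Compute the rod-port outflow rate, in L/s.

Cap-side area A_cap = π/4 × (138 mm)² = 14960 mm^2
Rod-side annular area A_ann = π/4 × (138² − 59.3²) = 12200 mm^2
Piston speed v = Q_in/A_cap; rod-end outflow Q_out = v × A_ann = Q_in × A_ann/A_cap.

Q_out ≈ 4.29 L/s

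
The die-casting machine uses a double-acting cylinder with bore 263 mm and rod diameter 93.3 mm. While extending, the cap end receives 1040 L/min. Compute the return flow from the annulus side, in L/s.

Cap-side area A_cap = π/4 × (263 mm)² = 54330 mm^2
Rod-side annular area A_ann = π/4 × (263² − 93.3²) = 47490 mm^2
Piston speed v = Q_in/A_cap; rod-end outflow Q_out = v × A_ann = Q_in × A_ann/A_cap.

Q_out ≈ 15.2 L/s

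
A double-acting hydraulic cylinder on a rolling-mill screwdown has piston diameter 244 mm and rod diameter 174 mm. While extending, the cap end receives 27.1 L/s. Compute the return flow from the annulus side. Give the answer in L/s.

Cap-side area A_cap = π/4 × (244 mm)² = 46760 mm^2
Rod-side annular area A_ann = π/4 × (244² − 174²) = 22980 mm^2
Piston speed v = Q_in/A_cap; rod-end outflow Q_out = v × A_ann = Q_in × A_ann/A_cap.

Q_out ≈ 13.3 L/s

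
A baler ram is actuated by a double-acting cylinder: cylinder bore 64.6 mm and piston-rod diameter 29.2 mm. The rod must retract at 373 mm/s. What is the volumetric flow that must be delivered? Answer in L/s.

Rod-side annular area A_ann = π/4 × (64.6² − 29.2²) = 2608 mm^2
Q = A × v

Q ≈ 0.973 L/s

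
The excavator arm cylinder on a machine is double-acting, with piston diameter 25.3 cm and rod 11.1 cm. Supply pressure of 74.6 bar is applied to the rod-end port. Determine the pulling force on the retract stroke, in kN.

Rod-side annular area A_ann = π/4 × (25.3² − 11.1²) = 406.0 cm^2
On retraction the pressure acts on the annular area (bore minus rod).
F = P × A_ann

F ≈ 303 kN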